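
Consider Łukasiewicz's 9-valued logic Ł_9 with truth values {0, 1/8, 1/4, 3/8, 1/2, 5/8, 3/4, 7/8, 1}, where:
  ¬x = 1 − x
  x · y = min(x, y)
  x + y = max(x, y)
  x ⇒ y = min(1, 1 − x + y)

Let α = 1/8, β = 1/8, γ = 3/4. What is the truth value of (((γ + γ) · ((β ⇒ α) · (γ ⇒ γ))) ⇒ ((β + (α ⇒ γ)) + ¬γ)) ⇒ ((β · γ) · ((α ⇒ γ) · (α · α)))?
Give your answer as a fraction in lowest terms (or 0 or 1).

γ + γ = 3/4 + 3/4 = 3/4
β ⇒ α = 1/8 ⇒ 1/8 = 1
γ ⇒ γ = 3/4 ⇒ 3/4 = 1
(β ⇒ α) · (γ ⇒ γ) = 1 · 1 = 1
(γ + γ) · ((β ⇒ α) · (γ ⇒ γ)) = 3/4 · 1 = 3/4
α ⇒ γ = 1/8 ⇒ 3/4 = 1
β + (α ⇒ γ) = 1/8 + 1 = 1
¬γ = ¬3/4 = 1/4
(β + (α ⇒ γ)) + ¬γ = 1 + 1/4 = 1
((γ + γ) · ((β ⇒ α) · (γ ⇒ γ))) ⇒ ((β + (α ⇒ γ)) + ¬γ) = 3/4 ⇒ 1 = 1
β · γ = 1/8 · 3/4 = 1/8
α ⇒ γ = 1/8 ⇒ 3/4 = 1
α · α = 1/8 · 1/8 = 1/8
(α ⇒ γ) · (α · α) = 1 · 1/8 = 1/8
(β · γ) · ((α ⇒ γ) · (α · α)) = 1/8 · 1/8 = 1/8
(((γ + γ) · ((β ⇒ α) · (γ ⇒ γ))) ⇒ ((β + (α ⇒ γ)) + ¬γ)) ⇒ ((β · γ) · ((α ⇒ γ) · (α · α))) = 1 ⇒ 1/8 = 1/8

1/8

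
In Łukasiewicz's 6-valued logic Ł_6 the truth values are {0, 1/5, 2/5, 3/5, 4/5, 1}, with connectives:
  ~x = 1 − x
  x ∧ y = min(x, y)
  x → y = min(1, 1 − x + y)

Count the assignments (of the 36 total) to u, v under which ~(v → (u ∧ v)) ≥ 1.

value 1: 1 assignment (counts)
value 4/5: 2 assignments
value 3/5: 3 assignments
value 2/5: 4 assignments
value 1/5: 5 assignments
value 0: 21 assignments
So 1 of the 36 assignments meets the threshold.

1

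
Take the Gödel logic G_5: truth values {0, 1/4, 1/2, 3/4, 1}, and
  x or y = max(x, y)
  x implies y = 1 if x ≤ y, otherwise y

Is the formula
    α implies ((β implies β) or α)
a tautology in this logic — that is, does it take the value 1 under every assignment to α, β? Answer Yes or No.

Yes

At α = 3/4, β = 3/4, for instance:
β implies β = 3/4 implies 3/4 = 1
(β implies β) or α = 1 or 3/4 = 1
α implies ((β implies β) or α) = 3/4 implies 1 = 1
and checking the remaining 24 assignments likewise gives ≥ 1 in every case.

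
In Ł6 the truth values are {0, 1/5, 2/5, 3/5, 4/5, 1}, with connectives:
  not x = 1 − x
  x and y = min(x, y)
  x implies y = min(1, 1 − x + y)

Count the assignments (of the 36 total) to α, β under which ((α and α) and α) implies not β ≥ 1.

21

value 1: 21 assignments (counts)
value 4/5: 5 assignments
value 3/5: 4 assignments
value 2/5: 3 assignments
value 1/5: 2 assignments
value 0: 1 assignment
So 21 of the 36 assignments meet the threshold.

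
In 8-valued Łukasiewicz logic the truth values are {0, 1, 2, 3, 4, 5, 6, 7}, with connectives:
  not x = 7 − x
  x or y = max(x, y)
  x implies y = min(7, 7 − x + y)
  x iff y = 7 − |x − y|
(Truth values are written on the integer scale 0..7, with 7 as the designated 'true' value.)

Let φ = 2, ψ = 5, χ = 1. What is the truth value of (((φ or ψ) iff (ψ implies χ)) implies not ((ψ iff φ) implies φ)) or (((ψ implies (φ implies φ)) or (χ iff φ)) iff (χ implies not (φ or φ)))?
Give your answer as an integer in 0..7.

7

φ or ψ = 2 or 5 = 5
ψ implies χ = 5 implies 1 = 3
(φ or ψ) iff (ψ implies χ) = 5 iff 3 = 5
ψ iff φ = 5 iff 2 = 4
(ψ iff φ) implies φ = 4 implies 2 = 5
not ((ψ iff φ) implies φ) = not 5 = 2
((φ or ψ) iff (ψ implies χ)) implies not ((ψ iff φ) implies φ) = 5 implies 2 = 4
φ implies φ = 2 implies 2 = 7
ψ implies (φ implies φ) = 5 implies 7 = 7
χ iff φ = 1 iff 2 = 6
(ψ implies (φ implies φ)) or (χ iff φ) = 7 or 6 = 7
φ or φ = 2 or 2 = 2
not (φ or φ) = not 2 = 5
χ implies not (φ or φ) = 1 implies 5 = 7
((ψ implies (φ implies φ)) or (χ iff φ)) iff (χ implies not (φ or φ)) = 7 iff 7 = 7
(((φ or ψ) iff (ψ implies χ)) implies not ((ψ iff φ) implies φ)) or (((ψ implies (φ implies φ)) or (χ iff φ)) iff (χ implies not (φ or φ))) = 4 or 7 = 7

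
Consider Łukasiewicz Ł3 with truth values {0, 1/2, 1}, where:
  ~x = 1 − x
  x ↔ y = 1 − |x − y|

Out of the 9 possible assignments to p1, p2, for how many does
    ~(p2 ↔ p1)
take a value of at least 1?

2

p1 = 0, p2 = 0 ↦ 0  <
p1 = 0, p2 = 1/2 ↦ 1/2  <
p1 = 0, p2 = 1 ↦ 1  ≥
p1 = 1/2, p2 = 0 ↦ 1/2  <
p1 = 1/2, p2 = 1/2 ↦ 0  <
p1 = 1/2, p2 = 1 ↦ 1/2  <
p1 = 1, p2 = 0 ↦ 1  ≥
p1 = 1, p2 = 1/2 ↦ 1/2  <
p1 = 1, p2 = 1 ↦ 0  <
So 2 of the 9 assignments meet the threshold.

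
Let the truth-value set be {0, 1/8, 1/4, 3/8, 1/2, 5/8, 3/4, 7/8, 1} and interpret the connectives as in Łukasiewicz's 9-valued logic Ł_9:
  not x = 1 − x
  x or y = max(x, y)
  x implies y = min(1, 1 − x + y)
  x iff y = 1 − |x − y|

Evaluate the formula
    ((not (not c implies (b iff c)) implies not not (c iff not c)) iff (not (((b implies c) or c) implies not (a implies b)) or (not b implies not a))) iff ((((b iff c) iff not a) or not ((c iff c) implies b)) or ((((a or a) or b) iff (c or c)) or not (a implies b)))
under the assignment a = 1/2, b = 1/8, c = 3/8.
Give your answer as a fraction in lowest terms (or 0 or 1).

3/4

not c = not 3/8 = 5/8
b iff c = 1/8 iff 3/8 = 3/4
not c implies (b iff c) = 5/8 implies 3/4 = 1
not (not c implies (b iff c)) = not 1 = 0
not c = not 3/8 = 5/8
c iff not c = 3/8 iff 5/8 = 3/4
not (c iff not c) = not 3/4 = 1/4
not not (c iff not c) = not 1/4 = 3/4
not (not c implies (b iff c)) implies not not (c iff not c) = 0 implies 3/4 = 1
b implies c = 1/8 implies 3/8 = 1
(b implies c) or c = 1 or 3/8 = 1
a implies b = 1/2 implies 1/8 = 5/8
not (a implies b) = not 5/8 = 3/8
((b implies c) or c) implies not (a implies b) = 1 implies 3/8 = 3/8
not (((b implies c) or c) implies not (a implies b)) = not 3/8 = 5/8
not b = not 1/8 = 7/8
not a = not 1/2 = 1/2
not b implies not a = 7/8 implies 1/2 = 5/8
not (((b implies c) or c) implies not (a implies b)) or (not b implies not a) = 5/8 or 5/8 = 5/8
(not (not c implies (b iff c)) implies not not (c iff not c)) iff (not (((b implies c) or c) implies not (a implies b)) or (not b implies not a)) = 1 iff 5/8 = 5/8
b iff c = 1/8 iff 3/8 = 3/4
not a = not 1/2 = 1/2
(b iff c) iff not a = 3/4 iff 1/2 = 3/4
c iff c = 3/8 iff 3/8 = 1
(c iff c) implies b = 1 implies 1/8 = 1/8
not ((c iff c) implies b) = not 1/8 = 7/8
((b iff c) iff not a) or not ((c iff c) implies b) = 3/4 or 7/8 = 7/8
a or a = 1/2 or 1/2 = 1/2
(a or a) or b = 1/2 or 1/8 = 1/2
c or c = 3/8 or 3/8 = 3/8
((a or a) or b) iff (c or c) = 1/2 iff 3/8 = 7/8
a implies b = 1/2 implies 1/8 = 5/8
not (a implies b) = not 5/8 = 3/8
(((a or a) or b) iff (c or c)) or not (a implies b) = 7/8 or 3/8 = 7/8
(((b iff c) iff not a) or not ((c iff c) implies b)) or ((((a or a) or b) iff (c or c)) or not (a implies b)) = 7/8 or 7/8 = 7/8
((not (not c implies (b iff c)) implies not not (c iff not c)) iff (not (((b implies c) or c) implies not (a implies b)) or (not b implies not a))) iff ((((b iff c) iff not a) or not ((c iff c) implies b)) or ((((a or a) or b) iff (c or c)) or not (a implies b))) = 5/8 iff 7/8 = 3/4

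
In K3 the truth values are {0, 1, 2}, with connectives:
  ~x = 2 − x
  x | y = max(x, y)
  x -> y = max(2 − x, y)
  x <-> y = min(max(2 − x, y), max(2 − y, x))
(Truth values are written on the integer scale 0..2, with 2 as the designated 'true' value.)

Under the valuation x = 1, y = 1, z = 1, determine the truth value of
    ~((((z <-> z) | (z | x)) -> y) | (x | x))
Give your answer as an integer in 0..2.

1

z <-> z = 1 <-> 1 = 1
z | x = 1 | 1 = 1
(z <-> z) | (z | x) = 1 | 1 = 1
((z <-> z) | (z | x)) -> y = 1 -> 1 = 1
x | x = 1 | 1 = 1
(((z <-> z) | (z | x)) -> y) | (x | x) = 1 | 1 = 1
~((((z <-> z) | (z | x)) -> y) | (x | x)) = ~1 = 1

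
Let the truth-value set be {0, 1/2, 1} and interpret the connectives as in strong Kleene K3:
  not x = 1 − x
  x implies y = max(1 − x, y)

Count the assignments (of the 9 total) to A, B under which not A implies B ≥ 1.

A = 0, B = 0 ↦ 0  <
A = 0, B = 1/2 ↦ 1/2  <
A = 0, B = 1 ↦ 1  ≥
A = 1/2, B = 0 ↦ 1/2  <
A = 1/2, B = 1/2 ↦ 1/2  <
A = 1/2, B = 1 ↦ 1  ≥
A = 1, B = 0 ↦ 1  ≥
A = 1, B = 1/2 ↦ 1  ≥
A = 1, B = 1 ↦ 1  ≥
So 5 of the 9 assignments meet the threshold.

5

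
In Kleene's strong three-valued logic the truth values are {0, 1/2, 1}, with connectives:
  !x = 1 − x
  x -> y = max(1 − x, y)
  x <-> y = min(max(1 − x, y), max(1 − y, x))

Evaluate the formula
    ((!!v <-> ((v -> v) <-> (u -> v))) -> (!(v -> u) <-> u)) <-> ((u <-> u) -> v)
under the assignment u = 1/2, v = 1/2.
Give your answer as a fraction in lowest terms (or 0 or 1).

!v = !1/2 = 1/2
!!v = !1/2 = 1/2
v -> v = 1/2 -> 1/2 = 1/2
u -> v = 1/2 -> 1/2 = 1/2
(v -> v) <-> (u -> v) = 1/2 <-> 1/2 = 1/2
!!v <-> ((v -> v) <-> (u -> v)) = 1/2 <-> 1/2 = 1/2
v -> u = 1/2 -> 1/2 = 1/2
!(v -> u) = !1/2 = 1/2
!(v -> u) <-> u = 1/2 <-> 1/2 = 1/2
(!!v <-> ((v -> v) <-> (u -> v))) -> (!(v -> u) <-> u) = 1/2 -> 1/2 = 1/2
u <-> u = 1/2 <-> 1/2 = 1/2
(u <-> u) -> v = 1/2 -> 1/2 = 1/2
((!!v <-> ((v -> v) <-> (u -> v))) -> (!(v -> u) <-> u)) <-> ((u <-> u) -> v) = 1/2 <-> 1/2 = 1/2

1/2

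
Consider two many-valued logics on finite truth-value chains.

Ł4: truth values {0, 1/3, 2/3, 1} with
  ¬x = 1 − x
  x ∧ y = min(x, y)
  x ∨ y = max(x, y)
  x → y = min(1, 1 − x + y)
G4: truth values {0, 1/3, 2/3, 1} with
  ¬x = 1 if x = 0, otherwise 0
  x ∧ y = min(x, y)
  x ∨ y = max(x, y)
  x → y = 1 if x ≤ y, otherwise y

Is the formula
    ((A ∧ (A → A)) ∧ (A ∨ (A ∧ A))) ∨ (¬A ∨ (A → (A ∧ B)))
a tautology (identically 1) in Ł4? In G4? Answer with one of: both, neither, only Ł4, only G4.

neither

In Ł4: at A = 1/3, B = 0 the value is 2/3 — not a tautology.
In G4: at A = 1/3, B = 0 the value is 1/3 — not a tautology.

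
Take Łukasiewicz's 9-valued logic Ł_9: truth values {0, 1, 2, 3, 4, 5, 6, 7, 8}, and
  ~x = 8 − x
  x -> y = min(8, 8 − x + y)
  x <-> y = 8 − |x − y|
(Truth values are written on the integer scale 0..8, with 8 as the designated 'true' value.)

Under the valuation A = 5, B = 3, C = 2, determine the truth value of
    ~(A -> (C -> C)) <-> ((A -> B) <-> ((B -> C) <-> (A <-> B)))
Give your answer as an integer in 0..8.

1

C -> C = 2 -> 2 = 8
A -> (C -> C) = 5 -> 8 = 8
~(A -> (C -> C)) = ~8 = 0
A -> B = 5 -> 3 = 6
B -> C = 3 -> 2 = 7
A <-> B = 5 <-> 3 = 6
(B -> C) <-> (A <-> B) = 7 <-> 6 = 7
(A -> B) <-> ((B -> C) <-> (A <-> B)) = 6 <-> 7 = 7
~(A -> (C -> C)) <-> ((A -> B) <-> ((B -> C) <-> (A <-> B))) = 0 <-> 7 = 1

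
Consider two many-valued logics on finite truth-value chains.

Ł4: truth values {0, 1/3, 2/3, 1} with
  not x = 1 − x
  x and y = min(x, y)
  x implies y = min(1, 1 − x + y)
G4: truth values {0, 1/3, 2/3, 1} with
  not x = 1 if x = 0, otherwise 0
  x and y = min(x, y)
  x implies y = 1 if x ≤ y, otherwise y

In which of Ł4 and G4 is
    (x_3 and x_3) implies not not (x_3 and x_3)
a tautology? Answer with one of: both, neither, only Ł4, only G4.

In Ł4: every assignment gives 1 — tautology.
In G4: every assignment gives 1 — tautology.

both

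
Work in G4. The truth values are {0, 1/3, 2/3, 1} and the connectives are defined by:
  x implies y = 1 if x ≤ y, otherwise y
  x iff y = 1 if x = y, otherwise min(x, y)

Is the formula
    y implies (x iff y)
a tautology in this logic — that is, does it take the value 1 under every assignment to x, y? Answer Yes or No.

Counterexample: take x = 0, y = 1/3.
x iff y = 0 iff 1/3 = 0
y implies (x iff y) = 1/3 implies 0 = 0
This gives 0 ≠ 1.

No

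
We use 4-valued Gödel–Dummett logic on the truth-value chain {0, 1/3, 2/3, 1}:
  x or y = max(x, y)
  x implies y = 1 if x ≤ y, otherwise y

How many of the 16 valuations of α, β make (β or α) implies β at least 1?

10

α = 0, β = 0 ↦ 1  ≥
α = 0, β = 1/3 ↦ 1  ≥
α = 0, β = 2/3 ↦ 1  ≥
α = 0, β = 1 ↦ 1  ≥
α = 1/3, β = 0 ↦ 0  <
α = 1/3, β = 1/3 ↦ 1  ≥
α = 1/3, β = 2/3 ↦ 1  ≥
α = 1/3, β = 1 ↦ 1  ≥
α = 2/3, β = 0 ↦ 0  <
α = 2/3, β = 1/3 ↦ 1/3  <
α = 2/3, β = 2/3 ↦ 1  ≥
α = 2/3, β = 1 ↦ 1  ≥
α = 1, β = 0 ↦ 0  <
α = 1, β = 1/3 ↦ 1/3  <
α = 1, β = 2/3 ↦ 2/3  <
α = 1, β = 1 ↦ 1  ≥
So 10 of the 16 assignments meet the threshold.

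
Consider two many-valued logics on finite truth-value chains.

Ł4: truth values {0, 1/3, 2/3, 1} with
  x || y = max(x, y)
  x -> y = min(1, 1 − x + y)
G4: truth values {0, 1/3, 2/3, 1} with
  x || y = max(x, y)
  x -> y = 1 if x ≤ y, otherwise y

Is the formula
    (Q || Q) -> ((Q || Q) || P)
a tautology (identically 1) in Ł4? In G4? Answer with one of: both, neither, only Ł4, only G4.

In Ł4: every assignment gives 1 — tautology.
In G4: every assignment gives 1 — tautology.

both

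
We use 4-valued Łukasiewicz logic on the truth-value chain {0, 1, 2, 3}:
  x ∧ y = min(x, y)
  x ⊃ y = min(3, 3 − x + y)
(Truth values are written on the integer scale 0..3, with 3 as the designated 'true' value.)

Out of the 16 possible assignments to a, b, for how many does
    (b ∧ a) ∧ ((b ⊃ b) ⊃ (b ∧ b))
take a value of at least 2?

4

a = 0, b = 0 ↦ 0  <
a = 0, b = 1 ↦ 0  <
a = 0, b = 2 ↦ 0  <
a = 0, b = 3 ↦ 0  <
a = 1, b = 0 ↦ 0  <
a = 1, b = 1 ↦ 1  <
a = 1, b = 2 ↦ 1  <
a = 1, b = 3 ↦ 1  <
a = 2, b = 0 ↦ 0  <
a = 2, b = 1 ↦ 1  <
a = 2, b = 2 ↦ 2  ≥
a = 2, b = 3 ↦ 2  ≥
a = 3, b = 0 ↦ 0  <
a = 3, b = 1 ↦ 1  <
a = 3, b = 2 ↦ 2  ≥
a = 3, b = 3 ↦ 3  ≥
So 4 of the 16 assignments meet the threshold.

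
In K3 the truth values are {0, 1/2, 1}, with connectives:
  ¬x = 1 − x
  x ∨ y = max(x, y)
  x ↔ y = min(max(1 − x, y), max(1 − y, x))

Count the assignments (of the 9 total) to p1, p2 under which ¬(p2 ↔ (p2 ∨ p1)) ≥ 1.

1

p1 = 0, p2 = 0 ↦ 0  <
p1 = 0, p2 = 1/2 ↦ 1/2  <
p1 = 0, p2 = 1 ↦ 0  <
p1 = 1/2, p2 = 0 ↦ 1/2  <
p1 = 1/2, p2 = 1/2 ↦ 1/2  <
p1 = 1/2, p2 = 1 ↦ 0  <
p1 = 1, p2 = 0 ↦ 1  ≥
p1 = 1, p2 = 1/2 ↦ 1/2  <
p1 = 1, p2 = 1 ↦ 0  <
So 1 of the 9 assignments meets the threshold.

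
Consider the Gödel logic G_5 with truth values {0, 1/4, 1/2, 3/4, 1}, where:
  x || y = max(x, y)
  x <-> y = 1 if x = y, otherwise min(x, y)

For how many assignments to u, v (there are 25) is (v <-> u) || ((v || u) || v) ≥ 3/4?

19

value 1: 13 assignments (counts)
value 3/4: 6 assignments (counts)
value 1/2: 4 assignments
value 1/4: 2 assignments
So 19 of the 25 assignments meet the threshold.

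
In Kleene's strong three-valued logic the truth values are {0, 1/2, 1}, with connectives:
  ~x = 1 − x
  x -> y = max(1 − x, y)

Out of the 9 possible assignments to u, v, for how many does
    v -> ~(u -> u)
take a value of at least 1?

3

u = 0, v = 0 ↦ 1  ≥
u = 0, v = 1/2 ↦ 1/2  <
u = 0, v = 1 ↦ 0  <
u = 1/2, v = 0 ↦ 1  ≥
u = 1/2, v = 1/2 ↦ 1/2  <
u = 1/2, v = 1 ↦ 1/2  <
u = 1, v = 0 ↦ 1  ≥
u = 1, v = 1/2 ↦ 1/2  <
u = 1, v = 1 ↦ 0  <
So 3 of the 9 assignments meet the threshold.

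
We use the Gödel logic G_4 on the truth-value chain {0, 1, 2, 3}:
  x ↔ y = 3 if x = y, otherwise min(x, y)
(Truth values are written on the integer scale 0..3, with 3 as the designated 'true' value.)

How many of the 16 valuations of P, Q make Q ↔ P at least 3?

P = 0, Q = 0 ↦ 3  ≥
P = 0, Q = 1 ↦ 0  <
P = 0, Q = 2 ↦ 0  <
P = 0, Q = 3 ↦ 0  <
P = 1, Q = 0 ↦ 0  <
P = 1, Q = 1 ↦ 3  ≥
P = 1, Q = 2 ↦ 1  <
P = 1, Q = 3 ↦ 1  <
P = 2, Q = 0 ↦ 0  <
P = 2, Q = 1 ↦ 1  <
P = 2, Q = 2 ↦ 3  ≥
P = 2, Q = 3 ↦ 2  <
P = 3, Q = 0 ↦ 0  <
P = 3, Q = 1 ↦ 1  <
P = 3, Q = 2 ↦ 2  <
P = 3, Q = 3 ↦ 3  ≥
So 4 of the 16 assignments meet the threshold.

4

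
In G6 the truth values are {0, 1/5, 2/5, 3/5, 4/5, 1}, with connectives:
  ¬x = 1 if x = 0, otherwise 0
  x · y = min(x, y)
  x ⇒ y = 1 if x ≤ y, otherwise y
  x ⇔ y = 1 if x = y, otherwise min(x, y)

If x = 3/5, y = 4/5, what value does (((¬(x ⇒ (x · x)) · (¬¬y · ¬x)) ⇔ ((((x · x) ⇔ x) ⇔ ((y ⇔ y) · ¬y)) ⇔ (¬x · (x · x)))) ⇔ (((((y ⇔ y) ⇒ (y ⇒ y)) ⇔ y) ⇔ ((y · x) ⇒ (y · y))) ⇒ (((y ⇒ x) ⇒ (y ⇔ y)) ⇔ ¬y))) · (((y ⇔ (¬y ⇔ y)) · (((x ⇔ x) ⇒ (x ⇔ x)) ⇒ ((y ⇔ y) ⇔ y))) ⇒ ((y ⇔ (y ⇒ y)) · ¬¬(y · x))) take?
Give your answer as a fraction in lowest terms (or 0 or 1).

x · x = 3/5 · 3/5 = 3/5
x ⇒ (x · x) = 3/5 ⇒ 3/5 = 1
¬(x ⇒ (x · x)) = ¬1 = 0
¬y = ¬4/5 = 0
¬¬y = ¬0 = 1
¬x = ¬3/5 = 0
¬¬y · ¬x = 1 · 0 = 0
¬(x ⇒ (x · x)) · (¬¬y · ¬x) = 0 · 0 = 0
x · x = 3/5 · 3/5 = 3/5
(x · x) ⇔ x = 3/5 ⇔ 3/5 = 1
y ⇔ y = 4/5 ⇔ 4/5 = 1
¬y = ¬4/5 = 0
(y ⇔ y) · ¬y = 1 · 0 = 0
((x · x) ⇔ x) ⇔ ((y ⇔ y) · ¬y) = 1 ⇔ 0 = 0
¬x = ¬3/5 = 0
x · x = 3/5 · 3/5 = 3/5
¬x · (x · x) = 0 · 3/5 = 0
(((x · x) ⇔ x) ⇔ ((y ⇔ y) · ¬y)) ⇔ (¬x · (x · x)) = 0 ⇔ 0 = 1
(¬(x ⇒ (x · x)) · (¬¬y · ¬x)) ⇔ ((((x · x) ⇔ x) ⇔ ((y ⇔ y) · ¬y)) ⇔ (¬x · (x · x))) = 0 ⇔ 1 = 0
y ⇔ y = 4/5 ⇔ 4/5 = 1
y ⇒ y = 4/5 ⇒ 4/5 = 1
(y ⇔ y) ⇒ (y ⇒ y) = 1 ⇒ 1 = 1
((y ⇔ y) ⇒ (y ⇒ y)) ⇔ y = 1 ⇔ 4/5 = 4/5
y · x = 4/5 · 3/5 = 3/5
y · y = 4/5 · 4/5 = 4/5
(y · x) ⇒ (y · y) = 3/5 ⇒ 4/5 = 1
(((y ⇔ y) ⇒ (y ⇒ y)) ⇔ y) ⇔ ((y · x) ⇒ (y · y)) = 4/5 ⇔ 1 = 4/5
y ⇒ x = 4/5 ⇒ 3/5 = 3/5
y ⇔ y = 4/5 ⇔ 4/5 = 1
(y ⇒ x) ⇒ (y ⇔ y) = 3/5 ⇒ 1 = 1
¬y = ¬4/5 = 0
((y ⇒ x) ⇒ (y ⇔ y)) ⇔ ¬y = 1 ⇔ 0 = 0
((((y ⇔ y) ⇒ (y ⇒ y)) ⇔ y) ⇔ ((y · x) ⇒ (y · y))) ⇒ (((y ⇒ x) ⇒ (y ⇔ y)) ⇔ ¬y) = 4/5 ⇒ 0 = 0
((¬(x ⇒ (x · x)) · (¬¬y · ¬x)) ⇔ ((((x · x) ⇔ x) ⇔ ((y ⇔ y) · ¬y)) ⇔ (¬x · (x · x)))) ⇔ (((((y ⇔ y) ⇒ (y ⇒ y)) ⇔ y) ⇔ ((y · x) ⇒ (y · y))) ⇒ (((y ⇒ x) ⇒ (y ⇔ y)) ⇔ ¬y)) = 0 ⇔ 0 = 1
¬y = ¬4/5 = 0
¬y ⇔ y = 0 ⇔ 4/5 = 0
y ⇔ (¬y ⇔ y) = 4/5 ⇔ 0 = 0
x ⇔ x = 3/5 ⇔ 3/5 = 1
x ⇔ x = 3/5 ⇔ 3/5 = 1
(x ⇔ x) ⇒ (x ⇔ x) = 1 ⇒ 1 = 1
y ⇔ y = 4/5 ⇔ 4/5 = 1
(y ⇔ y) ⇔ y = 1 ⇔ 4/5 = 4/5
((x ⇔ x) ⇒ (x ⇔ x)) ⇒ ((y ⇔ y) ⇔ y) = 1 ⇒ 4/5 = 4/5
(y ⇔ (¬y ⇔ y)) · (((x ⇔ x) ⇒ (x ⇔ x)) ⇒ ((y ⇔ y) ⇔ y)) = 0 · 4/5 = 0
y ⇒ y = 4/5 ⇒ 4/5 = 1
y ⇔ (y ⇒ y) = 4/5 ⇔ 1 = 4/5
y · x = 4/5 · 3/5 = 3/5
¬(y · x) = ¬3/5 = 0
¬¬(y · x) = ¬0 = 1
(y ⇔ (y ⇒ y)) · ¬¬(y · x) = 4/5 · 1 = 4/5
((y ⇔ (¬y ⇔ y)) · (((x ⇔ x) ⇒ (x ⇔ x)) ⇒ ((y ⇔ y) ⇔ y))) ⇒ ((y ⇔ (y ⇒ y)) · ¬¬(y · x)) = 0 ⇒ 4/5 = 1
(((¬(x ⇒ (x · x)) · (¬¬y · ¬x)) ⇔ ((((x · x) ⇔ x) ⇔ ((y ⇔ y) · ¬y)) ⇔ (¬x · (x · x)))) ⇔ (((((y ⇔ y) ⇒ (y ⇒ y)) ⇔ y) ⇔ ((y · x) ⇒ (y · y))) ⇒ (((y ⇒ x) ⇒ (y ⇔ y)) ⇔ ¬y))) · (((y ⇔ (¬y ⇔ y)) · (((x ⇔ x) ⇒ (x ⇔ x)) ⇒ ((y ⇔ y) ⇔ y))) ⇒ ((y ⇔ (y ⇒ y)) · ¬¬(y · x))) = 1 · 1 = 1

1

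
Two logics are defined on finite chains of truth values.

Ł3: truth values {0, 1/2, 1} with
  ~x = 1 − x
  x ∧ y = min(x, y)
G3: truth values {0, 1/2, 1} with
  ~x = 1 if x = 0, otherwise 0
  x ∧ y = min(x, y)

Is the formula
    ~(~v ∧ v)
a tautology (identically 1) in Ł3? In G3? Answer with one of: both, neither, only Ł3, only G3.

only G3

In Ł3: at v = 1/2 the value is 1/2 — not a tautology.
In G3: every assignment gives 1 — tautology.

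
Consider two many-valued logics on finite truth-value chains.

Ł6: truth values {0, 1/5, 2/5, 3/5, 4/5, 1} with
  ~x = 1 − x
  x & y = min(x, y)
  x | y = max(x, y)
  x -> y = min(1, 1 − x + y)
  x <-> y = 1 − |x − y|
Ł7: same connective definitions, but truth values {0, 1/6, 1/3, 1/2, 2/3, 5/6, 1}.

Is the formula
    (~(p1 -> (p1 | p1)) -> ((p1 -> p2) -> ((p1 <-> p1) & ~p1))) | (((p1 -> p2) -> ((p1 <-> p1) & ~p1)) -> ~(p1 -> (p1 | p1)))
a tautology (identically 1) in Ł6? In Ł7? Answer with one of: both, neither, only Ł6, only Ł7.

both

In Ł6: every assignment gives 1 — tautology.
In Ł7: every assignment gives 1 — tautology.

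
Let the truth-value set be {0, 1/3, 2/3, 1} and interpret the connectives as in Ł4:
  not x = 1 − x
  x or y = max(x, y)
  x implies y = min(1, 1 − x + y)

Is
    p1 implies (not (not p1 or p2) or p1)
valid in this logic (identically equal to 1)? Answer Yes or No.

Yes

p1 = 0, p2 = 0 ↦ 1
p1 = 0, p2 = 1/3 ↦ 1
p1 = 0, p2 = 2/3 ↦ 1
p1 = 0, p2 = 1 ↦ 1
p1 = 1/3, p2 = 0 ↦ 1
p1 = 1/3, p2 = 1/3 ↦ 1
p1 = 1/3, p2 = 2/3 ↦ 1
p1 = 1/3, p2 = 1 ↦ 1
p1 = 2/3, p2 = 0 ↦ 1
p1 = 2/3, p2 = 1/3 ↦ 1
p1 = 2/3, p2 = 2/3 ↦ 1
p1 = 2/3, p2 = 1 ↦ 1
p1 = 1, p2 = 0 ↦ 1
p1 = 1, p2 = 1/3 ↦ 1
p1 = 1, p2 = 2/3 ↦ 1
p1 = 1, p2 = 1 ↦ 1
Every assignment gives a value ≥ 1.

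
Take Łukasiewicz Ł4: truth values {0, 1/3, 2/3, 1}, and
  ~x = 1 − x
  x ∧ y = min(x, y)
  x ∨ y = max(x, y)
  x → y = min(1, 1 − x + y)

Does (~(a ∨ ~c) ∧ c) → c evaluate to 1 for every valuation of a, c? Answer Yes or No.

Yes

a = 0, c = 0 ↦ 1
a = 0, c = 1/3 ↦ 1
a = 0, c = 2/3 ↦ 1
a = 0, c = 1 ↦ 1
a = 1/3, c = 0 ↦ 1
a = 1/3, c = 1/3 ↦ 1
a = 1/3, c = 2/3 ↦ 1
a = 1/3, c = 1 ↦ 1
a = 2/3, c = 0 ↦ 1
a = 2/3, c = 1/3 ↦ 1
a = 2/3, c = 2/3 ↦ 1
a = 2/3, c = 1 ↦ 1
a = 1, c = 0 ↦ 1
a = 1, c = 1/3 ↦ 1
a = 1, c = 2/3 ↦ 1
a = 1, c = 1 ↦ 1
Every assignment gives a value ≥ 1.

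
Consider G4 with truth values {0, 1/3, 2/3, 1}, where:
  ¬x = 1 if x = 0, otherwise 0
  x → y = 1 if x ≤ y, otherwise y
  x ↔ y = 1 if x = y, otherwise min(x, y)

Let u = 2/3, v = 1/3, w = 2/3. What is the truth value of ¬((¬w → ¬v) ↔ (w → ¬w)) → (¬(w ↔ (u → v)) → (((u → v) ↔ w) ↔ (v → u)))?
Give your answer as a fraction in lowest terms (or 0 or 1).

¬w = ¬2/3 = 0
¬v = ¬1/3 = 0
¬w → ¬v = 0 → 0 = 1
¬w = ¬2/3 = 0
w → ¬w = 2/3 → 0 = 0
(¬w → ¬v) ↔ (w → ¬w) = 1 ↔ 0 = 0
¬((¬w → ¬v) ↔ (w → ¬w)) = ¬0 = 1
u → v = 2/3 → 1/3 = 1/3
w ↔ (u → v) = 2/3 ↔ 1/3 = 1/3
¬(w ↔ (u → v)) = ¬1/3 = 0
u → v = 2/3 → 1/3 = 1/3
(u → v) ↔ w = 1/3 ↔ 2/3 = 1/3
v → u = 1/3 → 2/3 = 1
((u → v) ↔ w) ↔ (v → u) = 1/3 ↔ 1 = 1/3
¬(w ↔ (u → v)) → (((u → v) ↔ w) ↔ (v → u)) = 0 → 1/3 = 1
¬((¬w → ¬v) ↔ (w → ¬w)) → (¬(w ↔ (u → v)) → (((u → v) ↔ w) ↔ (v → u))) = 1 → 1 = 1

1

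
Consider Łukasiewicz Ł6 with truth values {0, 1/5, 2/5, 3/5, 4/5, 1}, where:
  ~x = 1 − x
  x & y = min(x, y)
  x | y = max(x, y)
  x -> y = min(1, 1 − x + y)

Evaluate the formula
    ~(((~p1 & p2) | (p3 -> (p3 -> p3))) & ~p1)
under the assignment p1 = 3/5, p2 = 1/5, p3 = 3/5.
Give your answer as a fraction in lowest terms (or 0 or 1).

~p1 = ~3/5 = 2/5
~p1 & p2 = 2/5 & 1/5 = 1/5
p3 -> p3 = 3/5 -> 3/5 = 1
p3 -> (p3 -> p3) = 3/5 -> 1 = 1
(~p1 & p2) | (p3 -> (p3 -> p3)) = 1/5 | 1 = 1
~p1 = ~3/5 = 2/5
((~p1 & p2) | (p3 -> (p3 -> p3))) & ~p1 = 1 & 2/5 = 2/5
~(((~p1 & p2) | (p3 -> (p3 -> p3))) & ~p1) = ~2/5 = 3/5

3/5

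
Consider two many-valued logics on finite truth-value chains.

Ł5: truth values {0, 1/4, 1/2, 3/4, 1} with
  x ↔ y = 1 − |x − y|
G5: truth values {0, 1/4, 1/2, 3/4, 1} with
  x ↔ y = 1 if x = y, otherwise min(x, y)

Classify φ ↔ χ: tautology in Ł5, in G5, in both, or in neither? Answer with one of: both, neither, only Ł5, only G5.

In Ł5: at φ = 0, χ = 1/4 the value is 3/4 — not a tautology.
In G5: at φ = 0, χ = 1/4 the value is 0 — not a tautology.

neither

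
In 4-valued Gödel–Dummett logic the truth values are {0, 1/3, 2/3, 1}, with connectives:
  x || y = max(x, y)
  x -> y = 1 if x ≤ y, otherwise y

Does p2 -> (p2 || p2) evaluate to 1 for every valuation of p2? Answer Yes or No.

Yes

p2 = 0 ↦ 1
p2 = 1/3 ↦ 1
p2 = 2/3 ↦ 1
p2 = 1 ↦ 1
Every assignment gives a value ≥ 1.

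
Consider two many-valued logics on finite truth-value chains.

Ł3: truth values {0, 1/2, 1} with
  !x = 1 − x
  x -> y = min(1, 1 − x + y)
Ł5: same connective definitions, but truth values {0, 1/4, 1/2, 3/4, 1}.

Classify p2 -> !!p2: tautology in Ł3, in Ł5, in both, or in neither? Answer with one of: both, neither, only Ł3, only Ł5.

both

In Ł3: every assignment gives 1 — tautology.
In Ł5: every assignment gives 1 — tautology.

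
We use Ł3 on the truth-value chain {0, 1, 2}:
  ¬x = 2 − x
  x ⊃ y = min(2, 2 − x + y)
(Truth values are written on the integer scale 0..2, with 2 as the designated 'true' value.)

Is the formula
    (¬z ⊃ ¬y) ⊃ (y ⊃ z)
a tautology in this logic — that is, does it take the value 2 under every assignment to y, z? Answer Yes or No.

y = 0, z = 0 ↦ 2
y = 0, z = 1 ↦ 2
y = 0, z = 2 ↦ 2
y = 1, z = 0 ↦ 2
y = 1, z = 1 ↦ 2
y = 1, z = 2 ↦ 2
y = 2, z = 0 ↦ 2
y = 2, z = 1 ↦ 2
y = 2, z = 2 ↦ 2
Every assignment gives a value ≥ 2.

Yes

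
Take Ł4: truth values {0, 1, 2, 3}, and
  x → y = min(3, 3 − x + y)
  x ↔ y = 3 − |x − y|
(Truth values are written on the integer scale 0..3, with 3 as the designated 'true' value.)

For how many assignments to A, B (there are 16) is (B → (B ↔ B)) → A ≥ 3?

A = 0, B = 0 ↦ 0  <
A = 0, B = 1 ↦ 0  <
A = 0, B = 2 ↦ 0  <
A = 0, B = 3 ↦ 0  <
A = 1, B = 0 ↦ 1  <
A = 1, B = 1 ↦ 1  <
A = 1, B = 2 ↦ 1  <
A = 1, B = 3 ↦ 1  <
A = 2, B = 0 ↦ 2  <
A = 2, B = 1 ↦ 2  <
A = 2, B = 2 ↦ 2  <
A = 2, B = 3 ↦ 2  <
A = 3, B = 0 ↦ 3  ≥
A = 3, B = 1 ↦ 3  ≥
A = 3, B = 2 ↦ 3  ≥
A = 3, B = 3 ↦ 3  ≥
So 4 of the 16 assignments meet the threshold.

4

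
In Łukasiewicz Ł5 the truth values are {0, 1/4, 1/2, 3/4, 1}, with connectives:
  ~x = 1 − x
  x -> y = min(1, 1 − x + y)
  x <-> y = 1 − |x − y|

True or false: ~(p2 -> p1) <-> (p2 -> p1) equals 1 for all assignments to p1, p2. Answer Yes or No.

No

Counterexample: take p1 = 0, p2 = 0.
p2 -> p1 = 0 -> 0 = 1
~(p2 -> p1) = ~1 = 0
p2 -> p1 = 0 -> 0 = 1
~(p2 -> p1) <-> (p2 -> p1) = 0 <-> 1 = 0
This gives 0 ≠ 1.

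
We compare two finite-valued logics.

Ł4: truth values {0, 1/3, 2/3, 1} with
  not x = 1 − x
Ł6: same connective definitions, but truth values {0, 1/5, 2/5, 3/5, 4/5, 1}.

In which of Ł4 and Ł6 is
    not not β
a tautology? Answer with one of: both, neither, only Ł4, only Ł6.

In Ł4: at β = 0 the value is 0 — not a tautology.
In Ł6: at β = 0 the value is 0 — not a tautology.

neither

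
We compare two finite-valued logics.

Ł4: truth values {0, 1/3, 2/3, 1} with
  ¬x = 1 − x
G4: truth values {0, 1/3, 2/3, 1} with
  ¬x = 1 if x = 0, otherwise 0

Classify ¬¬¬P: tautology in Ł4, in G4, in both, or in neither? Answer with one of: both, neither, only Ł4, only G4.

neither

In Ł4: at P = 1/3 the value is 2/3 — not a tautology.
In G4: at P = 1/3 the value is 0 — not a tautology.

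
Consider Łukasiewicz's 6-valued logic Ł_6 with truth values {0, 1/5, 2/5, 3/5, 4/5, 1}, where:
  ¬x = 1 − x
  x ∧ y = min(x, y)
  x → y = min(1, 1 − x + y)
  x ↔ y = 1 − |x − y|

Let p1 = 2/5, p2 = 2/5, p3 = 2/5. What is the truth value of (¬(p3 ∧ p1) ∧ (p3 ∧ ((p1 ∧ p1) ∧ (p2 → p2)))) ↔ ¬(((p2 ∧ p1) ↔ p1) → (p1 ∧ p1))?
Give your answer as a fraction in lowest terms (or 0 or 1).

p3 ∧ p1 = 2/5 ∧ 2/5 = 2/5
¬(p3 ∧ p1) = ¬2/5 = 3/5
p1 ∧ p1 = 2/5 ∧ 2/5 = 2/5
p2 → p2 = 2/5 → 2/5 = 1
(p1 ∧ p1) ∧ (p2 → p2) = 2/5 ∧ 1 = 2/5
p3 ∧ ((p1 ∧ p1) ∧ (p2 → p2)) = 2/5 ∧ 2/5 = 2/5
¬(p3 ∧ p1) ∧ (p3 ∧ ((p1 ∧ p1) ∧ (p2 → p2))) = 3/5 ∧ 2/5 = 2/5
p2 ∧ p1 = 2/5 ∧ 2/5 = 2/5
(p2 ∧ p1) ↔ p1 = 2/5 ↔ 2/5 = 1
p1 ∧ p1 = 2/5 ∧ 2/5 = 2/5
((p2 ∧ p1) ↔ p1) → (p1 ∧ p1) = 1 → 2/5 = 2/5
¬(((p2 ∧ p1) ↔ p1) → (p1 ∧ p1)) = ¬2/5 = 3/5
(¬(p3 ∧ p1) ∧ (p3 ∧ ((p1 ∧ p1) ∧ (p2 → p2)))) ↔ ¬(((p2 ∧ p1) ↔ p1) → (p1 ∧ p1)) = 2/5 ↔ 3/5 = 4/5

4/5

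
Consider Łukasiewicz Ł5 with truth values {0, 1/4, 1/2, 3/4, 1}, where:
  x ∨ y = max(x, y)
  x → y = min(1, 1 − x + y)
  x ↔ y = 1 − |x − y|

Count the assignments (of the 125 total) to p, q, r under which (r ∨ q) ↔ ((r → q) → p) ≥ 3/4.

value 1: 35 assignments (counts)
value 3/4: 42 assignments (counts)
value 1/2: 27 assignments
value 1/4: 15 assignments
value 0: 6 assignments
So 77 of the 125 assignments meet the threshold.

77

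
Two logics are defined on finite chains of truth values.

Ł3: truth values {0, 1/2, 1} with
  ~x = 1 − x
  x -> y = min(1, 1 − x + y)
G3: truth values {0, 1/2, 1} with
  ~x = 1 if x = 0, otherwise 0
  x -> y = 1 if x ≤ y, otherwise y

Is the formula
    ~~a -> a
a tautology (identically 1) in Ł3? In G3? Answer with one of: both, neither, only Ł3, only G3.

only Ł3

In Ł3: every assignment gives 1 — tautology.
In G3: at a = 1/2 the value is 1/2 — not a tautology.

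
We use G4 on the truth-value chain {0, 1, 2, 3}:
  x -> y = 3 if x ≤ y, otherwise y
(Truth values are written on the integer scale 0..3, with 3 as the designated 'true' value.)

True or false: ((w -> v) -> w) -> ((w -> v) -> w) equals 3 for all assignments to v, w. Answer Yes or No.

Yes

v = 0, w = 0 ↦ 3
v = 0, w = 1 ↦ 3
v = 0, w = 2 ↦ 3
v = 0, w = 3 ↦ 3
v = 1, w = 0 ↦ 3
v = 1, w = 1 ↦ 3
v = 1, w = 2 ↦ 3
v = 1, w = 3 ↦ 3
v = 2, w = 0 ↦ 3
v = 2, w = 1 ↦ 3
v = 2, w = 2 ↦ 3
v = 2, w = 3 ↦ 3
v = 3, w = 0 ↦ 3
v = 3, w = 1 ↦ 3
v = 3, w = 2 ↦ 3
v = 3, w = 3 ↦ 3
Every assignment gives a value ≥ 3.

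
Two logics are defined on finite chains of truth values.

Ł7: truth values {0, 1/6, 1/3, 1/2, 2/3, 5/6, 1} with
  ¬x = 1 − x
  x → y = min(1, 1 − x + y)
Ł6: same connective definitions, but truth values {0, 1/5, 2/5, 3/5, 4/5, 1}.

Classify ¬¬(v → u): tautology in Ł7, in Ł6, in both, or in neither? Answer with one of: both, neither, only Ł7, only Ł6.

neither

In Ł7: at u = 0, v = 1/6 the value is 5/6 — not a tautology.
In Ł6: at u = 0, v = 1/5 the value is 4/5 — not a tautology.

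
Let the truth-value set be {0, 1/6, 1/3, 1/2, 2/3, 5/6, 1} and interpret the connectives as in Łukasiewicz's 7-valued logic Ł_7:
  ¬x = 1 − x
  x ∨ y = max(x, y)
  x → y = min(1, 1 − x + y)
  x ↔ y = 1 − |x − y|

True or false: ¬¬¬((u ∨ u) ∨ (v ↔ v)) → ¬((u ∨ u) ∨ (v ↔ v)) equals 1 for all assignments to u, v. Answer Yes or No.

Yes

At u = 1, v = 1/2, for instance:
u ∨ u = 1 ∨ 1 = 1
v ↔ v = 1/2 ↔ 1/2 = 1
(u ∨ u) ∨ (v ↔ v) = 1 ∨ 1 = 1
¬((u ∨ u) ∨ (v ↔ v)) = ¬1 = 0
¬¬((u ∨ u) ∨ (v ↔ v)) = ¬0 = 1
¬¬¬((u ∨ u) ∨ (v ↔ v)) = ¬1 = 0
¬¬¬((u ∨ u) ∨ (v ↔ v)) → ¬((u ∨ u) ∨ (v ↔ v)) = 0 → 0 = 1
and checking the remaining 48 assignments likewise gives ≥ 1 in every case.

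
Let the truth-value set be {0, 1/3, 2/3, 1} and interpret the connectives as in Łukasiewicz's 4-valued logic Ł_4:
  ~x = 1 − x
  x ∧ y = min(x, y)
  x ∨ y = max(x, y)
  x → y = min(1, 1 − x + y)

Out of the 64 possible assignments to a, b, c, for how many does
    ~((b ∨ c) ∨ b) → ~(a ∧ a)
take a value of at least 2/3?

value 1: 50 assignments (counts)
value 2/3: 9 assignments (counts)
value 1/3: 4 assignments
value 0: 1 assignment
So 59 of the 64 assignments meet the threshold.

59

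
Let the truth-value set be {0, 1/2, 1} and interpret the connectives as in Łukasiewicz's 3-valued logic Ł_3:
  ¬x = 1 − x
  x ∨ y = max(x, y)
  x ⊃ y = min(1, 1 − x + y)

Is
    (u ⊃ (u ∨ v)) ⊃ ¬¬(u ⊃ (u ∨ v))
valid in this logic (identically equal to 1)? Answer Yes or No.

u = 0, v = 0 ↦ 1
u = 0, v = 1/2 ↦ 1
u = 0, v = 1 ↦ 1
u = 1/2, v = 0 ↦ 1
u = 1/2, v = 1/2 ↦ 1
u = 1/2, v = 1 ↦ 1
u = 1, v = 0 ↦ 1
u = 1, v = 1/2 ↦ 1
u = 1, v = 1 ↦ 1
Every assignment gives a value ≥ 1.

Yes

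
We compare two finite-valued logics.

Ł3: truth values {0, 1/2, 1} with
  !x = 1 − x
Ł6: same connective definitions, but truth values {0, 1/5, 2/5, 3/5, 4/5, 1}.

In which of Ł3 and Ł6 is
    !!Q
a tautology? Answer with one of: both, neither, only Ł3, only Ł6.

In Ł3: at Q = 0 the value is 0 — not a tautology.
In Ł6: at Q = 0 the value is 0 — not a tautology.

neither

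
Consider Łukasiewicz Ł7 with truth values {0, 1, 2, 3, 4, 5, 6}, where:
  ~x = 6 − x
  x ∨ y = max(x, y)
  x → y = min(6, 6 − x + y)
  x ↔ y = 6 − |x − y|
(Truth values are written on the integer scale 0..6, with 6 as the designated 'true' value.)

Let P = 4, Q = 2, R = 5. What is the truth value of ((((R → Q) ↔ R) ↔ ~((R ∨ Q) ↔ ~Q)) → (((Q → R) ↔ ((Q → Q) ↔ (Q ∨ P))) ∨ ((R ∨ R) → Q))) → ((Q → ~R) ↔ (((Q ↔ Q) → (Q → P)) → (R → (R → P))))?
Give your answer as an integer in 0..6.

R → Q = 5 → 2 = 3
(R → Q) ↔ R = 3 ↔ 5 = 4
R ∨ Q = 5 ∨ 2 = 5
~Q = ~2 = 4
(R ∨ Q) ↔ ~Q = 5 ↔ 4 = 5
~((R ∨ Q) ↔ ~Q) = ~5 = 1
((R → Q) ↔ R) ↔ ~((R ∨ Q) ↔ ~Q) = 4 ↔ 1 = 3
Q → R = 2 → 5 = 6
Q → Q = 2 → 2 = 6
Q ∨ P = 2 ∨ 4 = 4
(Q → Q) ↔ (Q ∨ P) = 6 ↔ 4 = 4
(Q → R) ↔ ((Q → Q) ↔ (Q ∨ P)) = 6 ↔ 4 = 4
R ∨ R = 5 ∨ 5 = 5
(R ∨ R) → Q = 5 → 2 = 3
((Q → R) ↔ ((Q → Q) ↔ (Q ∨ P))) ∨ ((R ∨ R) → Q) = 4 ∨ 3 = 4
(((R → Q) ↔ R) ↔ ~((R ∨ Q) ↔ ~Q)) → (((Q → R) ↔ ((Q → Q) ↔ (Q ∨ P))) ∨ ((R ∨ R) → Q)) = 3 → 4 = 6
~R = ~5 = 1
Q → ~R = 2 → 1 = 5
Q ↔ Q = 2 ↔ 2 = 6
Q → P = 2 → 4 = 6
(Q ↔ Q) → (Q → P) = 6 → 6 = 6
R → P = 5 → 4 = 5
R → (R → P) = 5 → 5 = 6
((Q ↔ Q) → (Q → P)) → (R → (R → P)) = 6 → 6 = 6
(Q → ~R) ↔ (((Q ↔ Q) → (Q → P)) → (R → (R → P))) = 5 ↔ 6 = 5
((((R → Q) ↔ R) ↔ ~((R ∨ Q) ↔ ~Q)) → (((Q → R) ↔ ((Q → Q) ↔ (Q ∨ P))) ∨ ((R ∨ R) → Q))) → ((Q → ~R) ↔ (((Q ↔ Q) → (Q → P)) → (R → (R → P)))) = 6 → 5 = 5

5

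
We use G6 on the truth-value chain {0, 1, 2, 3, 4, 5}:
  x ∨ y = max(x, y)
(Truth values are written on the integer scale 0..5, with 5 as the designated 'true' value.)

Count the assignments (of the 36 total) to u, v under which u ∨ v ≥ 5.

value 5: 11 assignments (counts)
value 4: 9 assignments
value 3: 7 assignments
value 2: 5 assignments
value 1: 3 assignments
value 0: 1 assignment
So 11 of the 36 assignments meet the threshold.

11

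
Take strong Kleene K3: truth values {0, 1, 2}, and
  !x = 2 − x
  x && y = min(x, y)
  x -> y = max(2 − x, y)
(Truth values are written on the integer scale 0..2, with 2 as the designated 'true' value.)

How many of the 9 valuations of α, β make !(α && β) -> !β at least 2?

α = 0, β = 0 ↦ 2  ≥
α = 0, β = 1 ↦ 1  <
α = 0, β = 2 ↦ 0  <
α = 1, β = 0 ↦ 2  ≥
α = 1, β = 1 ↦ 1  <
α = 1, β = 2 ↦ 1  <
α = 2, β = 0 ↦ 2  ≥
α = 2, β = 1 ↦ 1  <
α = 2, β = 2 ↦ 2  ≥
So 4 of the 9 assignments meet the threshold.

4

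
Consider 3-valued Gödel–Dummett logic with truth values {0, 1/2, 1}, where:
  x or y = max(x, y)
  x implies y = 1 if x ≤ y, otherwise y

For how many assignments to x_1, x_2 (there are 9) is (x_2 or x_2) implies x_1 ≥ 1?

6

x_1 = 0, x_2 = 0 ↦ 1  ≥
x_1 = 0, x_2 = 1/2 ↦ 0  <
x_1 = 0, x_2 = 1 ↦ 0  <
x_1 = 1/2, x_2 = 0 ↦ 1  ≥
x_1 = 1/2, x_2 = 1/2 ↦ 1  ≥
x_1 = 1/2, x_2 = 1 ↦ 1/2  <
x_1 = 1, x_2 = 0 ↦ 1  ≥
x_1 = 1, x_2 = 1/2 ↦ 1  ≥
x_1 = 1, x_2 = 1 ↦ 1  ≥
So 6 of the 9 assignments meet the threshold.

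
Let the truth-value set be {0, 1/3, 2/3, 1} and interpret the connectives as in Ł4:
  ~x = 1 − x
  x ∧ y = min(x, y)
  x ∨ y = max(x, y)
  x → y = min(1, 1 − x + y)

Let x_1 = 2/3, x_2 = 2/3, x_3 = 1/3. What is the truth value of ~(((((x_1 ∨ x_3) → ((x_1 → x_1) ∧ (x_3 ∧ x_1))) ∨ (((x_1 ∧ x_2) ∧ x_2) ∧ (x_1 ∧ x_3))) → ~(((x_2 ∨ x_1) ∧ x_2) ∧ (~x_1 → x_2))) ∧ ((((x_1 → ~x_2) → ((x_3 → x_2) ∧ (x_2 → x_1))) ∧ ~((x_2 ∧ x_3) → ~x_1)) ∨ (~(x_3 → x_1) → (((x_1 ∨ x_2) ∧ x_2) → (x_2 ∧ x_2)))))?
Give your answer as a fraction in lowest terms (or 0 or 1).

x_1 ∨ x_3 = 2/3 ∨ 1/3 = 2/3
x_1 → x_1 = 2/3 → 2/3 = 1
x_3 ∧ x_1 = 1/3 ∧ 2/3 = 1/3
(x_1 → x_1) ∧ (x_3 ∧ x_1) = 1 ∧ 1/3 = 1/3
(x_1 ∨ x_3) → ((x_1 → x_1) ∧ (x_3 ∧ x_1)) = 2/3 → 1/3 = 2/3
x_1 ∧ x_2 = 2/3 ∧ 2/3 = 2/3
(x_1 ∧ x_2) ∧ x_2 = 2/3 ∧ 2/3 = 2/3
x_1 ∧ x_3 = 2/3 ∧ 1/3 = 1/3
((x_1 ∧ x_2) ∧ x_2) ∧ (x_1 ∧ x_3) = 2/3 ∧ 1/3 = 1/3
((x_1 ∨ x_3) → ((x_1 → x_1) ∧ (x_3 ∧ x_1))) ∨ (((x_1 ∧ x_2) ∧ x_2) ∧ (x_1 ∧ x_3)) = 2/3 ∨ 1/3 = 2/3
x_2 ∨ x_1 = 2/3 ∨ 2/3 = 2/3
(x_2 ∨ x_1) ∧ x_2 = 2/3 ∧ 2/3 = 2/3
~x_1 = ~2/3 = 1/3
~x_1 → x_2 = 1/3 → 2/3 = 1
((x_2 ∨ x_1) ∧ x_2) ∧ (~x_1 → x_2) = 2/3 ∧ 1 = 2/3
~(((x_2 ∨ x_1) ∧ x_2) ∧ (~x_1 → x_2)) = ~2/3 = 1/3
(((x_1 ∨ x_3) → ((x_1 → x_1) ∧ (x_3 ∧ x_1))) ∨ (((x_1 ∧ x_2) ∧ x_2) ∧ (x_1 ∧ x_3))) → ~(((x_2 ∨ x_1) ∧ x_2) ∧ (~x_1 → x_2)) = 2/3 → 1/3 = 2/3
~x_2 = ~2/3 = 1/3
x_1 → ~x_2 = 2/3 → 1/3 = 2/3
x_3 → x_2 = 1/3 → 2/3 = 1
x_2 → x_1 = 2/3 → 2/3 = 1
(x_3 → x_2) ∧ (x_2 → x_1) = 1 ∧ 1 = 1
(x_1 → ~x_2) → ((x_3 → x_2) ∧ (x_2 → x_1)) = 2/3 → 1 = 1
x_2 ∧ x_3 = 2/3 ∧ 1/3 = 1/3
~x_1 = ~2/3 = 1/3
(x_2 ∧ x_3) → ~x_1 = 1/3 → 1/3 = 1
~((x_2 ∧ x_3) → ~x_1) = ~1 = 0
((x_1 → ~x_2) → ((x_3 → x_2) ∧ (x_2 → x_1))) ∧ ~((x_2 ∧ x_3) → ~x_1) = 1 ∧ 0 = 0
x_3 → x_1 = 1/3 → 2/3 = 1
~(x_3 → x_1) = ~1 = 0
x_1 ∨ x_2 = 2/3 ∨ 2/3 = 2/3
(x_1 ∨ x_2) ∧ x_2 = 2/3 ∧ 2/3 = 2/3
x_2 ∧ x_2 = 2/3 ∧ 2/3 = 2/3
((x_1 ∨ x_2) ∧ x_2) → (x_2 ∧ x_2) = 2/3 → 2/3 = 1
~(x_3 → x_1) → (((x_1 ∨ x_2) ∧ x_2) → (x_2 ∧ x_2)) = 0 → 1 = 1
(((x_1 → ~x_2) → ((x_3 → x_2) ∧ (x_2 → x_1))) ∧ ~((x_2 ∧ x_3) → ~x_1)) ∨ (~(x_3 → x_1) → (((x_1 ∨ x_2) ∧ x_2) → (x_2 ∧ x_2))) = 0 ∨ 1 = 1
((((x_1 ∨ x_3) → ((x_1 → x_1) ∧ (x_3 ∧ x_1))) ∨ (((x_1 ∧ x_2) ∧ x_2) ∧ (x_1 ∧ x_3))) → ~(((x_2 ∨ x_1) ∧ x_2) ∧ (~x_1 → x_2))) ∧ ((((x_1 → ~x_2) → ((x_3 → x_2) ∧ (x_2 → x_1))) ∧ ~((x_2 ∧ x_3) → ~x_1)) ∨ (~(x_3 → x_1) → (((x_1 ∨ x_2) ∧ x_2) → (x_2 ∧ x_2)))) = 2/3 ∧ 1 = 2/3
~(((((x_1 ∨ x_3) → ((x_1 → x_1) ∧ (x_3 ∧ x_1))) ∨ (((x_1 ∧ x_2) ∧ x_2) ∧ (x_1 ∧ x_3))) → ~(((x_2 ∨ x_1) ∧ x_2) ∧ (~x_1 → x_2))) ∧ ((((x_1 → ~x_2) → ((x_3 → x_2) ∧ (x_2 → x_1))) ∧ ~((x_2 ∧ x_3) → ~x_1)) ∨ (~(x_3 → x_1) → (((x_1 ∨ x_2) ∧ x_2) → (x_2 ∧ x_2))))) = ~2/3 = 1/3

1/3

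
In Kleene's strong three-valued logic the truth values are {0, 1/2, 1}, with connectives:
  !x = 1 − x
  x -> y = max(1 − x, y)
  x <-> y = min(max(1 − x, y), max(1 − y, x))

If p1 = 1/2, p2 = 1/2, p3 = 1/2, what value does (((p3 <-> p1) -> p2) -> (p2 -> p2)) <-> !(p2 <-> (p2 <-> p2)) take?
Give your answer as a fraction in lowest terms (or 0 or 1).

p3 <-> p1 = 1/2 <-> 1/2 = 1/2
(p3 <-> p1) -> p2 = 1/2 -> 1/2 = 1/2
p2 -> p2 = 1/2 -> 1/2 = 1/2
((p3 <-> p1) -> p2) -> (p2 -> p2) = 1/2 -> 1/2 = 1/2
p2 <-> p2 = 1/2 <-> 1/2 = 1/2
p2 <-> (p2 <-> p2) = 1/2 <-> 1/2 = 1/2
!(p2 <-> (p2 <-> p2)) = !1/2 = 1/2
(((p3 <-> p1) -> p2) -> (p2 -> p2)) <-> !(p2 <-> (p2 <-> p2)) = 1/2 <-> 1/2 = 1/2

1/2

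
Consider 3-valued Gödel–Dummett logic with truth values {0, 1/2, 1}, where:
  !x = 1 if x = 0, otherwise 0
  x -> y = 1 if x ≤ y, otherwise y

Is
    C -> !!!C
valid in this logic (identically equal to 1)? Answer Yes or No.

Counterexample: take C = 1/2.
!C = !1/2 = 0
!!C = !0 = 1
!!!C = !1 = 0
C -> !!!C = 1/2 -> 0 = 0
This gives 0 ≠ 1.

No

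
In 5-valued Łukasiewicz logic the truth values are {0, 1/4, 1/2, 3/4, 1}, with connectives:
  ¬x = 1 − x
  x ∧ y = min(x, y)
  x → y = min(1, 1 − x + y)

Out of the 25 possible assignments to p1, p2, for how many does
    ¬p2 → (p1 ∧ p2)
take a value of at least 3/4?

value 1: 12 assignments (counts)
value 3/4: 2 assignments (counts)
value 1/2: 5 assignments
value 1/4: 1 assignment
value 0: 5 assignments
So 14 of the 25 assignments meet the threshold.

14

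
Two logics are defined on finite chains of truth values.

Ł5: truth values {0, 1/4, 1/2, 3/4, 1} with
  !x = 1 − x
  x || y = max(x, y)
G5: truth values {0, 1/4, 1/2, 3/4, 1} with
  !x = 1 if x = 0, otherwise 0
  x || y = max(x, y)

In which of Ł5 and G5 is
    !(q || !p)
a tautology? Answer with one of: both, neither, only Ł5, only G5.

In Ł5: at p = 0, q = 0 the value is 0 — not a tautology.
In G5: at p = 0, q = 0 the value is 0 — not a tautology.

neither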